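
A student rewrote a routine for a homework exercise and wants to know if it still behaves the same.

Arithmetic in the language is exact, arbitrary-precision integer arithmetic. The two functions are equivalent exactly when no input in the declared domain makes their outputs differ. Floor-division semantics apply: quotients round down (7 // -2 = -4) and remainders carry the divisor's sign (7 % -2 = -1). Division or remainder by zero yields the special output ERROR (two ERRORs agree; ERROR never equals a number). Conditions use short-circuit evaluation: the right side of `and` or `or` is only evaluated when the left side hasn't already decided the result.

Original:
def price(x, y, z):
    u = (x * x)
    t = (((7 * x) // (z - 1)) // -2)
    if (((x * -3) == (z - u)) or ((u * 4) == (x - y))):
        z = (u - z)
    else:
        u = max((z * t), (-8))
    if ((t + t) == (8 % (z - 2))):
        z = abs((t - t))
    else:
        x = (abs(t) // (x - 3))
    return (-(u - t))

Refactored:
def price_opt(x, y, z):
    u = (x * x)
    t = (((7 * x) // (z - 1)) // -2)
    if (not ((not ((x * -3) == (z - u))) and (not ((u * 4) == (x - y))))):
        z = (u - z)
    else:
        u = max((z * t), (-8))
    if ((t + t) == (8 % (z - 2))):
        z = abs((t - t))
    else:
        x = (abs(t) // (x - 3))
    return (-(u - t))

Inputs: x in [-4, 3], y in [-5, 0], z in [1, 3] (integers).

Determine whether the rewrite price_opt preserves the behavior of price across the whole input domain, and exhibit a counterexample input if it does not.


Although boolean connective usage differs, 144/144 inputs agree.
verdict: equivalent


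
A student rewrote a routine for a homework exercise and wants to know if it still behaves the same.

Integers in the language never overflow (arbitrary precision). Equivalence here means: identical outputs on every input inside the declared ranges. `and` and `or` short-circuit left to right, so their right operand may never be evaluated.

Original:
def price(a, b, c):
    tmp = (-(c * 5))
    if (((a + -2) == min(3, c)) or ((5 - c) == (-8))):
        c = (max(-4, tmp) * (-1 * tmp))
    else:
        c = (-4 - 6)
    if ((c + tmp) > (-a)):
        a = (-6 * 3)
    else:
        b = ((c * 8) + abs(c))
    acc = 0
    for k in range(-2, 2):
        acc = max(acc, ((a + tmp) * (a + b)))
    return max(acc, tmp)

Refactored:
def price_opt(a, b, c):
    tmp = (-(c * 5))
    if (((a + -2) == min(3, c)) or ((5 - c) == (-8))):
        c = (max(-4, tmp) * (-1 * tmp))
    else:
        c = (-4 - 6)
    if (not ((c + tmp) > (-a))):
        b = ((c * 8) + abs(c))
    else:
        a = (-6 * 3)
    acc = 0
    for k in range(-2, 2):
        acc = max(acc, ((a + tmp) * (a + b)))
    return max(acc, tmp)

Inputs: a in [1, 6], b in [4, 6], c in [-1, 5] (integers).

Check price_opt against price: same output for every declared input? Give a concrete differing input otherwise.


Reading the diff, among the changes: boolean connective usage differs.
One worked example (a=5, b=5, c=4) — price: tmp becomes -20; next (((a + -2) == min(3, c)) or ((5 - c) == (-8))) evaluates to true; next c becomes -80; next ((c + tmp) > (-a)) evaluates to false; next b becomes -560; next acc becomes 0; next at k=-2:; next acc becomes 8325; next at k=-1:; next acc becomes 8325; next at k=0:; next acc becomes 8325; next at k=1:; next acc becomes 8325; next final value 8325; price_opt: tmp becomes -20; next (((a + -2) == min(3, c)) or ((5 - c) == (-8))) evaluates to true; next c becomes -80; next (not ((c + tmp) > (-a))) evaluates to true; next b becomes -560; next acc becomes 0; next at k=-2:; next acc becomes 8325; next at k=-1:; next acc becomes 8325; next at k=0:; next acc becomes 8325; next at k=1:; next acc becomes 8325; next final value 8325; agreement on 8325.
Checked all 126 inputs in the declared domain: the outputs agree on every one.
verdict: equivalent


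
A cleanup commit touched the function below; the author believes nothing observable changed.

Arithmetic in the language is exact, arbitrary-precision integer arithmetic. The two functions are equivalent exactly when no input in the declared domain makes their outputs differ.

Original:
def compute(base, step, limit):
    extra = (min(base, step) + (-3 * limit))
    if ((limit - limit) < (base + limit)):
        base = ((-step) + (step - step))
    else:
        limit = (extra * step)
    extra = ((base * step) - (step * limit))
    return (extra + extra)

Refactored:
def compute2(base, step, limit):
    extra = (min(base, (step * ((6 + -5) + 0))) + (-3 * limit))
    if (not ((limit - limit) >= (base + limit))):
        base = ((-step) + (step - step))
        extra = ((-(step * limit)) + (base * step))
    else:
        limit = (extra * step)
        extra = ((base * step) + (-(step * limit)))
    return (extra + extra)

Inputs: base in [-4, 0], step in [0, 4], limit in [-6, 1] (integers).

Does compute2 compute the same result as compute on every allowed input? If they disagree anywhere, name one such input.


Differences: boolean connective usage differs, plus comparison usage differs, plus constant usage differs, plus arithmetic usage differs, plus statement counts differ — yet all 200 inputs agree.
verdict: equivalent


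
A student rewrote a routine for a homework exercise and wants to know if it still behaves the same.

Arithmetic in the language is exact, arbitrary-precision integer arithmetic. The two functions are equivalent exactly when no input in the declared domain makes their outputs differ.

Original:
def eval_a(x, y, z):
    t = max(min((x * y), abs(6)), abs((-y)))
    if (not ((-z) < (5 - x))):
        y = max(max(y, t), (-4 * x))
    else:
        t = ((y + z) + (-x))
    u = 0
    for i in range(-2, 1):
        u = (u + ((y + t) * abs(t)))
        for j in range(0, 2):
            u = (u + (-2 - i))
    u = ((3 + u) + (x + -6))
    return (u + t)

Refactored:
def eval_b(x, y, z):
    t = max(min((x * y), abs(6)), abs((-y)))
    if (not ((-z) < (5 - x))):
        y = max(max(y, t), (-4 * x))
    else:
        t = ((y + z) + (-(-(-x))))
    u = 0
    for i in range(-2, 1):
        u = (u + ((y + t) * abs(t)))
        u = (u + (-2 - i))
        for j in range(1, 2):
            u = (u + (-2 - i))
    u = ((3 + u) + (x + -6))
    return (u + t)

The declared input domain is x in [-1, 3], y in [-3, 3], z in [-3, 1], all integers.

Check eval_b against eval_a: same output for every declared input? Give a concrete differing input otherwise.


The two versions differ — the changes include loop structure differs; and statement counts differ; and constant usage differs; and arithmetic usage differs.
Tracing x=-1, y=0, z=-3: eval_a: t becomes 0; next (not ((-z) < (5 - x))) evaluates to false; next t becomes -2; next u becomes 0; next at i=-2:; next u becomes -4; next at j=0:; next u becomes -4; next at j=1:; next u becomes -4; next at i=-1:; next u becomes -8; next at j=0:; next u becomes -9; next at j=1:; next u becomes -10; next at i=0:; next u becomes -14; next at j=0:; next u becomes -16; next at j=1:; next u becomes -18; next u becomes -22; next final value -24 | eval_b: t becomes 0; next (not ((-z) < (5 - x))) evaluates to false; next t becomes -2; next u becomes 0; next at i=-2:; next u becomes -4; next u becomes -4; next at j=1:; next u becomes -4; next at i=-1:; next u becomes -8; next u becomes -9; next at j=1:; next u becomes -10; next at i=0:; next u becomes -14; next u becomes -16; next at j=1:; next u becomes -18; next u becomes -22; next final value -24 — matching result -24.
Across all 175 domain points the two functions coincide.
verdict: equivalent


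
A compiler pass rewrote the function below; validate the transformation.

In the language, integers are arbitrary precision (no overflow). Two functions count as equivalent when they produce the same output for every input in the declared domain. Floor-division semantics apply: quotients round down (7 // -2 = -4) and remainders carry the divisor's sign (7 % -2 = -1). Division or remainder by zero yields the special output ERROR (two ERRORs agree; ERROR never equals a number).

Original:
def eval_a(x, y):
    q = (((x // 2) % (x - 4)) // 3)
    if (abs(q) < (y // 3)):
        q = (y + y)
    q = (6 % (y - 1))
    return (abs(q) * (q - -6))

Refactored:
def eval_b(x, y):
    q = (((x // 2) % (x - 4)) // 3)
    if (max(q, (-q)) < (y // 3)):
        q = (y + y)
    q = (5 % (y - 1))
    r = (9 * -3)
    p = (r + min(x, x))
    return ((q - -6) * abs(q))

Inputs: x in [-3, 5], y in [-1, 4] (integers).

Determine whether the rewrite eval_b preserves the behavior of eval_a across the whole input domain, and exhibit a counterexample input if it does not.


Try x=-3, y=-1.
eval_a: q=-1, then (abs(q) < (y // 3)) is false, then q=0, then returns 0
eval_b: q=-1, then (max(q, (-q)) < (y // 3)) is false, then q=-1, then r=-27, then p=-30, then returns 5
0 against 5: the behavior changed.
verdict: not equivalent; witness: x=-3, y=-1


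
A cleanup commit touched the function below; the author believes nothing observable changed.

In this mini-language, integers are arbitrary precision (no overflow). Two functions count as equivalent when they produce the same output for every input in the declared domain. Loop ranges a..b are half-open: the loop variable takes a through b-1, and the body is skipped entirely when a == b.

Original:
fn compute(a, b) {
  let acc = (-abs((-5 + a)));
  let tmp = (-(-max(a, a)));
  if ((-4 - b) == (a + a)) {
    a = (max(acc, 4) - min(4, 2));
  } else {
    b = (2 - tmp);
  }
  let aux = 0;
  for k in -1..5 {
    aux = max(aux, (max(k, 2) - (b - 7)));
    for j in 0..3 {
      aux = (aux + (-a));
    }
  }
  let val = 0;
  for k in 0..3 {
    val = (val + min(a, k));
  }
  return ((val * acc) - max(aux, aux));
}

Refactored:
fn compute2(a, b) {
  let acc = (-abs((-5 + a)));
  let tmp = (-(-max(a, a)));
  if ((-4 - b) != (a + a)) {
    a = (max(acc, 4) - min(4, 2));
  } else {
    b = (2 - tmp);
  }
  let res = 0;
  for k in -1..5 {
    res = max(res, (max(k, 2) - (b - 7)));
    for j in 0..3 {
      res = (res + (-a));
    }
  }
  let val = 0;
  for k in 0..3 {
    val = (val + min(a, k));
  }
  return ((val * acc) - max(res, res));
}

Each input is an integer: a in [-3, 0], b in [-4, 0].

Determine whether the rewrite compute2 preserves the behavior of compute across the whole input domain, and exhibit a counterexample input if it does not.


These are not equivalent — on a=-3, b=-4 the outputs split (14 vs -33).
compute: acc=-8, then tmp=-3, then ((-4 - b) == (a + a)) is false, then b=5, then aux=0, then (k=-1), then aux=4, then (j=0), then aux=7, then (j=1), then aux=10, then (j=2), then aux=13, then (k=0), then aux=13, then (j=0), then aux=16, then (j=1), then aux=19, then (j=2), then aux=22, then (k=1), then aux=22, then (j=0), then aux=25, then (j=1), then aux=28, then (j=2), then aux=31, then (k=2), then aux=31, then (j=0), then aux=34, then (j=1), then aux=37, then (j=2), then aux=40, then (k=3), then aux=40, then (j=0), then aux=43, then (j=1), then aux=46, then (j=2), then aux=49, then (k=4), then aux=49, then (j=0), then aux=52, then (j=1), then aux=55, then (j=2), then aux=58, then val=0, then (k=0), then val=-3, then (k=1), then val=-6, then (k=2), then val=-9, then returns 14
compute2: acc=-8, then tmp=-3, then ((-4 - b) != (a + a)) is true, then a=2, then res=0, then (k=-1), then res=13, then (j=0), then res=11, then (j=1), then res=9, then (j=2), then res=7, then (k=0), then res=13, then (j=0), then res=11, then (j=1), then res=9, then (j=2), then res=7, then (k=1), then res=13, then (j=0), then res=11, then (j=1), then res=9, then (j=2), then res=7, then (k=2), then res=13, then (j=0), then res=11, then (j=1), then res=9, then (j=2), then res=7, then (k=3), then res=14, then (j=0), then res=12, then (j=1), then res=10, then (j=2), then res=8, then (k=4), then res=15, then (j=0), then res=13, then (j=1), then res=11, then (j=2), then res=9, then val=0, then (k=0), then val=0, then (k=1), then val=1, then (k=2), then val=3, then returns -33
verdict: not equivalent; witness: a=-3, b=-4


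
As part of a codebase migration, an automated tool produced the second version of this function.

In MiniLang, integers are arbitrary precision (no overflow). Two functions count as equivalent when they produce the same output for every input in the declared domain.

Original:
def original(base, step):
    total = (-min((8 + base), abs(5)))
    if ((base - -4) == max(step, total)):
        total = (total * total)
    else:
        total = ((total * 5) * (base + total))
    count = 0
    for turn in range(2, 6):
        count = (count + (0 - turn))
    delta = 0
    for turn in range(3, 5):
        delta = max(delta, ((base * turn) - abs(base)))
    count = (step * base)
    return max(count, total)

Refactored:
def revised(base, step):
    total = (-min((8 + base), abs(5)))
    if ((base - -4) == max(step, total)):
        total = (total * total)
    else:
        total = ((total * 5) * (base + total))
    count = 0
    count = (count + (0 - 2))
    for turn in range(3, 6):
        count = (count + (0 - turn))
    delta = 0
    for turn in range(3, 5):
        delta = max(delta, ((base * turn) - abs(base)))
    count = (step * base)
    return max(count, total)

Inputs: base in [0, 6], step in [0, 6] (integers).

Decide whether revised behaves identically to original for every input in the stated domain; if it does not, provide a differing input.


Comparing the listings, the differences include: constant usage differs, plus arithmetic usage differs, plus statement counts differ, plus loop structure differs.
Spot check at base=3, step=1 — original: total = -5; ((base - -4) == max(step, total)) -> false; total = 50; count = 0; [turn=2]; count = -2; [turn=3]; count = -5; [turn=4]; count = -9; [turn=5]; count = -14; delta = 0; [turn=3]; delta = 6; [turn=4]; delta = 9; count = 3; return 50. revised: total = -5; ((base - -4) == max(step, total)) -> false; total = 50; count = 0; count = -2; [turn=3]; count = -5; [turn=4]; count = -9; [turn=5]; count = -14; delta = 0; [turn=3]; delta = 6; [turn=4]; delta = 9; count = 3; return 50. Both give 50.
An exhaustive pass over the 49 declared inputs shows identical outputs.
verdict: equivalent


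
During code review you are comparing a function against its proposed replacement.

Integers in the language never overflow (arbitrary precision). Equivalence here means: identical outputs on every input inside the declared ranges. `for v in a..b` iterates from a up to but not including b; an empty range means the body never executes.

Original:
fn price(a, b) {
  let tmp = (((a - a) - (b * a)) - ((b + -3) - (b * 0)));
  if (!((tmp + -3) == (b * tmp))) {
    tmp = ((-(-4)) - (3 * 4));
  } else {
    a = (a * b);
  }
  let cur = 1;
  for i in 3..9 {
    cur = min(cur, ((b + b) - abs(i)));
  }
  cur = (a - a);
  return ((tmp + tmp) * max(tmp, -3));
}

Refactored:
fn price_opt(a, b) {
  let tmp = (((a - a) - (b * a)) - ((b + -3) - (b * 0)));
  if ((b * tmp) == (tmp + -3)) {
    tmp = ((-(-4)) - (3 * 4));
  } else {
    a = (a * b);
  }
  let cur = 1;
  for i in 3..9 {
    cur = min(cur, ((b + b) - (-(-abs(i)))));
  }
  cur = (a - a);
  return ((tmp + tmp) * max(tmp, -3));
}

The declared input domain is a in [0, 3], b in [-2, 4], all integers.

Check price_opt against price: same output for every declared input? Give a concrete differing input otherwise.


Run the pair on a=0, b=-2.
price: tmp becomes 5; next (!((tmp + -3) == (b * tmp))) evaluates to true; next tmp becomes -8; next cur becomes 1; next at i=3:; next cur becomes -7; next at i=4:; next cur becomes -8; next at i=5:; next cur becomes -9; next at i=6:; next cur becomes -10; next at i=7:; next cur becomes -11; next at i=8:; next cur becomes -12; next cur becomes 0; next final value 48
price_opt: tmp becomes 5; next ((b * tmp) == (tmp + -3)) evaluates to false; next a becomes 0; next cur becomes 1; next at i=3:; next cur becomes -7; next at i=4:; next cur becomes -8; next at i=5:; next cur becomes -9; next at i=6:; next cur becomes -10; next at i=7:; next cur becomes -11; next at i=8:; next cur becomes -12; next cur becomes 0; next final value 50
48 != 50, so the rewrite changes behavior.
verdict: not equivalent; witness: a=0, b=-2


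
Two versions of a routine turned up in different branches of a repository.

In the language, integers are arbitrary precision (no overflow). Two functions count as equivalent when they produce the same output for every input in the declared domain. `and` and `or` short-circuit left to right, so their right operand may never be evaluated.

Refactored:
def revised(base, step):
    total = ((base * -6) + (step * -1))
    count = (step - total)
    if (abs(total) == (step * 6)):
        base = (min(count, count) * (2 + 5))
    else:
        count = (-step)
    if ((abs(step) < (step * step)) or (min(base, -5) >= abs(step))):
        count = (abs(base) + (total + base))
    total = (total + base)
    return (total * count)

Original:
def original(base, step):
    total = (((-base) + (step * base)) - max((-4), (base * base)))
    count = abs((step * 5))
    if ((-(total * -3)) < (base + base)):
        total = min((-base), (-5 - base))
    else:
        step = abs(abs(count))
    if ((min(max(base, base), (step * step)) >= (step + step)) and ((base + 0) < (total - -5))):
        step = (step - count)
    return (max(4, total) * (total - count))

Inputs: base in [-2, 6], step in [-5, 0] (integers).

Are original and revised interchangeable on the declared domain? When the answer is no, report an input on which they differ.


Evaluate both at base=-2, step=-5.
original: total=8, then count=25, then ((-(total * -3)) < (base + base)) is false, then step=25, then ((min(max(base, base), (step * step)) >= (step + step)) and ((base + 0) < (total - -5))) is false, then returns -136
revised: total=17, then count=-22, then (abs(total) == (step * 6)) is false, then count=5, then ((abs(step) < (step * step)) or (min(base, -5) >= abs(step))) is true, then count=17, then total=15, then returns 255
-136 against 255: the behavior changed.
verdict: not equivalent; witness: base=-2, step=-5


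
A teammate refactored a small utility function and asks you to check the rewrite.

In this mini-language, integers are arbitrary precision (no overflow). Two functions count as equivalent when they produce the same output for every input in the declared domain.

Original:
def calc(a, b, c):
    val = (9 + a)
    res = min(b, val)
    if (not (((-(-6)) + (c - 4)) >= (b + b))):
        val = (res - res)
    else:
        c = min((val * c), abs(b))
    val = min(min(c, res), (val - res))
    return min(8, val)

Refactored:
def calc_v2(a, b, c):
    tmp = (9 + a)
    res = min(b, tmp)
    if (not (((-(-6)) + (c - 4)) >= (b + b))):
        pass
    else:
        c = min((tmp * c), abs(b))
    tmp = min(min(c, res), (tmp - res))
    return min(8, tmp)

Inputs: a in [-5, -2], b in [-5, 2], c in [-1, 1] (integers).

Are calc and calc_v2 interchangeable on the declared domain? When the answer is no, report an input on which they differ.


The rewrite breaks on a=-5, b=2, c=-1, where the results are -2 and -1.
calc: val := 4 | res := 2 | (not (((-(-6)) + (c - 4)) >= (b + b))): true | val := 0 | val := -2 | result -2
calc_v2: tmp := 4 | res := 2 | (not (((-(-6)) + (c - 4)) >= (b + b))): true | tmp := -1 | result -1
verdict: not equivalent; witness: a=-5, b=2, c=-1


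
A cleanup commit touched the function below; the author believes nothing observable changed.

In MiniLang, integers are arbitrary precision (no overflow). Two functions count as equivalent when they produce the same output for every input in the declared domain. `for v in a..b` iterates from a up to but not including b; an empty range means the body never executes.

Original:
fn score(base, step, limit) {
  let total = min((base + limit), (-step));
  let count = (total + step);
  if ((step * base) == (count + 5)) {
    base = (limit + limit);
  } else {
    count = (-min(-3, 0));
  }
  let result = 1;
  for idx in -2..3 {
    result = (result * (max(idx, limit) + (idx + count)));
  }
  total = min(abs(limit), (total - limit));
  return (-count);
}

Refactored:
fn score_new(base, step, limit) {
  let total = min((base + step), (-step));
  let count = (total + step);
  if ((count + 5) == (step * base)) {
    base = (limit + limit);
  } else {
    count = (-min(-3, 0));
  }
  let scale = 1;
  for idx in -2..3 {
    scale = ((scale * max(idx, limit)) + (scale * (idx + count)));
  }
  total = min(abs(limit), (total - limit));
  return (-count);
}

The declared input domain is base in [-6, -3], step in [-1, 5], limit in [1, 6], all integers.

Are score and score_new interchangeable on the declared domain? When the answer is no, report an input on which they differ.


There is a counterexample at base=-6, step=0, limit=1: 5 on one side, -3 on the other.
score: total := -5 | count := -5 | ((step * base) == (count + 5)): true | base := 2 | result := 1 | iter idx=-2: | result := -6 | iter idx=-1: | result := 30 | iter idx=0: | result := -120 | iter idx=1: | result := 360 | iter idx=2: | result := -360 | total := -6 | result 5
score_new: total := -6 | count := -6 | ((count + 5) == (step * base)): false | count := 3 | scale := 1 | iter idx=-2: | scale := 2 | iter idx=-1: | scale := 6 | iter idx=0: | scale := 24 | iter idx=1: | scale := 120 | iter idx=2: | scale := 840 | total := -7 | result -3
verdict: not equivalent; witness: base=-6, step=0, limit=1


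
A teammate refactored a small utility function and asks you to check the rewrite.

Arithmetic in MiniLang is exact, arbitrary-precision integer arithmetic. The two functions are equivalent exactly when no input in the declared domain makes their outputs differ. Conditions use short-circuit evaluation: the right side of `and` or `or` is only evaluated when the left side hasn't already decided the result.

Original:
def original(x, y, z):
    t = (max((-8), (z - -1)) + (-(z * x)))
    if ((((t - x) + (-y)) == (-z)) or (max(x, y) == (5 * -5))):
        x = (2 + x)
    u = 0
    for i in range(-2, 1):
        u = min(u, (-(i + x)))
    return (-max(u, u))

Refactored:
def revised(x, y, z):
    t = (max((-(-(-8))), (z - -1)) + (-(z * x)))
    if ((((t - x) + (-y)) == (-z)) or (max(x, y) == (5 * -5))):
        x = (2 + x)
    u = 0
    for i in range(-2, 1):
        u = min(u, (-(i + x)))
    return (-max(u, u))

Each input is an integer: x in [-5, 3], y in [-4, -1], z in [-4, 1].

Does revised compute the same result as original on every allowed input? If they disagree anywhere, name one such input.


Behavior is preserved: although same computation, different form, the outputs never diverge.
As a probe, take x=-3, y=-2, z=1: original runs t becomes 5; next ((((t - x) + (-y)) == (-z)) or (max(x, y) == (5 * -5))) evaluates to false; next u becomes 0; next at i=-2:; next u becomes 0; next at i=-1:; next u becomes 0; next at i=0:; next u becomes 0; next final value 0; revised runs t becomes 5; next ((((t - x) + (-y)) == (-z)) or (max(x, y) == (5 * -5))) evaluates to false; next u becomes 0; next at i=-2:; next u becomes 0; next at i=-1:; next u becomes 0; next at i=0:; next u becomes 0; next final value 0; both end at 0.
Checked all 216 inputs in the declared domain: the outputs agree on every one.
verdict: equivalent


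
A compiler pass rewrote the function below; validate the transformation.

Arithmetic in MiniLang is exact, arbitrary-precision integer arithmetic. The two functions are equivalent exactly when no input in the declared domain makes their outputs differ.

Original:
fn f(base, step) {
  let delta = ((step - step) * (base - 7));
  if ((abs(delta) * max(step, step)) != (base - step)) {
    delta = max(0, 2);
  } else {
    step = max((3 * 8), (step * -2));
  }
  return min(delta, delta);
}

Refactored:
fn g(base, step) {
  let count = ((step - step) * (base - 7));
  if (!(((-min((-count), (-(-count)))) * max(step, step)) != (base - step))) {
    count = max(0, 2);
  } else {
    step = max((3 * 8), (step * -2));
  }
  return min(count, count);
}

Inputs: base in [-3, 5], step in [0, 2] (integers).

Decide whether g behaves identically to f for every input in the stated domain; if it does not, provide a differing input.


Evaluate both at base=-3, step=0.
f: delta=0, then ((abs(delta) * max(step, step)) != (base - step)) is true, then delta=2, then returns 2
g: count=0, then (!(((-min((-count), (-(-count)))) * max(step, step)) != (base - step))) is false, then step=24, then returns 0
2 vs 0 — the two versions disagree here.
verdict: not equivalent; witness: base=-3, step=0


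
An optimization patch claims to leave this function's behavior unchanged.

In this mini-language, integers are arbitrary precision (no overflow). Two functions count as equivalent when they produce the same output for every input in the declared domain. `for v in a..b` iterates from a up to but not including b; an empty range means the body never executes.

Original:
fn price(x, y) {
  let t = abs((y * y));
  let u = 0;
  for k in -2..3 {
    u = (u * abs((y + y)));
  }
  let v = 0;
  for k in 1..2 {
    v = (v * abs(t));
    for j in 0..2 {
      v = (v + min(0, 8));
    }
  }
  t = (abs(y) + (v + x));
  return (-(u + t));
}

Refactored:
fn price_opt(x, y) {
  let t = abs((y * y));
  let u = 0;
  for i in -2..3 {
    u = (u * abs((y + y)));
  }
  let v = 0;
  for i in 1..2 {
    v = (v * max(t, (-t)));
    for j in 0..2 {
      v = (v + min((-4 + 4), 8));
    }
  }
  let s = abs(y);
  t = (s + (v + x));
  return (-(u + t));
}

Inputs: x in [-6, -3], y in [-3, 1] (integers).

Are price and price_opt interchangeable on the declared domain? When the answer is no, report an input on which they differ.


Differences: min/max/abs usage differs; and statement counts differ; and arithmetic usage differs; and local variable names differ; and constant usage differs — yet all 20 inputs agree.
verdict: equivalent


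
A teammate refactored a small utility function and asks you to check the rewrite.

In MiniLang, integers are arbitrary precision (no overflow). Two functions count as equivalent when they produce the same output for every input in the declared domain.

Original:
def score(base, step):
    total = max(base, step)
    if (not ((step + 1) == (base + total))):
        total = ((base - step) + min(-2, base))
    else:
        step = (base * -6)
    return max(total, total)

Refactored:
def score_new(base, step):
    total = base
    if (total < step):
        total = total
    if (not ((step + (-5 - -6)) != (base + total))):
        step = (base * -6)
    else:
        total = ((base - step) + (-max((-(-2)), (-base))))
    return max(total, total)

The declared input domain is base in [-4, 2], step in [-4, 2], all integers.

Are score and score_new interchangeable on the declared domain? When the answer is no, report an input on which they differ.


Run the pair on base=1, step=2.
score: total = 2; (not ((step + 1) == (base + total))) -> false; step = -6; return 2
score_new: total = 1; (total < step) -> true; total = 1; (not ((step + (-5 - -6)) != (base + total))) -> false; total = -3; return -3
2 vs -3 — the two versions disagree here.
verdict: not equivalent; witness: base=1, step=2


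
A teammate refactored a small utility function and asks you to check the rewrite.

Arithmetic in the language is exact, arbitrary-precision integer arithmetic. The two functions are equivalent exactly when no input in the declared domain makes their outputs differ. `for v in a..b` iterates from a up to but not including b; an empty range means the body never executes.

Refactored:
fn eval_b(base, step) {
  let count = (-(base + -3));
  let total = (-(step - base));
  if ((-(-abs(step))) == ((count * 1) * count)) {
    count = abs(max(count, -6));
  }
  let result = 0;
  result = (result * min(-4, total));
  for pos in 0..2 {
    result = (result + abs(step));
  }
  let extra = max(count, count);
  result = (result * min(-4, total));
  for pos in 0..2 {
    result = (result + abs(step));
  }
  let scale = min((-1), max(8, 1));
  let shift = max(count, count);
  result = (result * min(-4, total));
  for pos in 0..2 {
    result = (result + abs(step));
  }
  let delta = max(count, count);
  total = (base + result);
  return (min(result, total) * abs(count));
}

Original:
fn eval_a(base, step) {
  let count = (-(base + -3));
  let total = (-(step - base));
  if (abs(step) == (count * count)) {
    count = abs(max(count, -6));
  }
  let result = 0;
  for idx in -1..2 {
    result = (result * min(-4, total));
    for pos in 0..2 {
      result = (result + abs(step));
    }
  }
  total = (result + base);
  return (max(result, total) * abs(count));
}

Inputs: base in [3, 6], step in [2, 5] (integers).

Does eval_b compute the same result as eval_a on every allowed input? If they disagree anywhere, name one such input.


Evaluate both at base=4, step=2.
eval_a: count=-1, then total=2, then (abs(step) == (count * count)) is false, then result=0, then (idx=-1), then result=0, then (pos=0), then result=2, then (pos=1), then result=4, then (idx=0), then result=-16, then (pos=0), then result=-14, then (pos=1), then result=-12, then (idx=1), then result=48, then (pos=0), then result=50, then (pos=1), then result=52, then total=56, then returns 56
eval_b: count=-1, then total=2, then ((-(-abs(step))) == ((count * 1) * count)) is false, then result=0, then result=0, then (pos=0), then result=2, then (pos=1), then result=4, then extra=-1, then result=-16, then (pos=0), then result=-14, then (pos=1), then result=-12, then scale=-1, then shift=-1, then result=48, then (pos=0), then result=50, then (pos=1), then result=52, then delta=-1, then total=56, then returns 52
56 != 52, so the rewrite changes behavior.
verdict: not equivalent; witness: base=4, step=2


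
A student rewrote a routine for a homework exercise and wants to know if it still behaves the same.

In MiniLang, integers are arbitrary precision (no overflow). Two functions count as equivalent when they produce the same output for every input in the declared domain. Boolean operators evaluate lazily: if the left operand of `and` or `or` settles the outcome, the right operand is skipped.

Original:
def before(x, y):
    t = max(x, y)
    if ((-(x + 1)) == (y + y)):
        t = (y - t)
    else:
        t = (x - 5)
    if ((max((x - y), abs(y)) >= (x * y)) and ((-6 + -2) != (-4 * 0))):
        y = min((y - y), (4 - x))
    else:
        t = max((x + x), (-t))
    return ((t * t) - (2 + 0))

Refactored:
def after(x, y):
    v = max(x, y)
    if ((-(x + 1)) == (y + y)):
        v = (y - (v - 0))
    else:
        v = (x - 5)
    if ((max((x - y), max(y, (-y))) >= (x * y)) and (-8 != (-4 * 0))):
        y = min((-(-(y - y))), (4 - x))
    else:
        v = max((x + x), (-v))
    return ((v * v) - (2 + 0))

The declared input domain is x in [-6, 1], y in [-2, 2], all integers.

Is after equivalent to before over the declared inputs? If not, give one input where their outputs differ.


Equivalent — the differences include arithmetic usage differs; and constant usage differs; and min/max/abs usage differs; and local variable names differ, yet no declared input distinguishes the two.
Tracing x=-3, y=-1: before: t := -1 | ((-(x + 1)) == (y + y)): false | t := -8 | ((max((x - y), abs(y)) >= (x * y)) and ((-6 + -2) != (-4 * 0))): false | t := 8 | result 62 | after: v := -1 | ((-(x + 1)) == (y + y)): false | v := -8 | ((max((x - y), max(y, (-y))) >= (x * y)) and (-8 != (-4 * 0))): false | v := 8 | result 62 — matching result 62.
Checked all 40 inputs in the declared domain: the outputs agree on every one.
verdict: equivalent


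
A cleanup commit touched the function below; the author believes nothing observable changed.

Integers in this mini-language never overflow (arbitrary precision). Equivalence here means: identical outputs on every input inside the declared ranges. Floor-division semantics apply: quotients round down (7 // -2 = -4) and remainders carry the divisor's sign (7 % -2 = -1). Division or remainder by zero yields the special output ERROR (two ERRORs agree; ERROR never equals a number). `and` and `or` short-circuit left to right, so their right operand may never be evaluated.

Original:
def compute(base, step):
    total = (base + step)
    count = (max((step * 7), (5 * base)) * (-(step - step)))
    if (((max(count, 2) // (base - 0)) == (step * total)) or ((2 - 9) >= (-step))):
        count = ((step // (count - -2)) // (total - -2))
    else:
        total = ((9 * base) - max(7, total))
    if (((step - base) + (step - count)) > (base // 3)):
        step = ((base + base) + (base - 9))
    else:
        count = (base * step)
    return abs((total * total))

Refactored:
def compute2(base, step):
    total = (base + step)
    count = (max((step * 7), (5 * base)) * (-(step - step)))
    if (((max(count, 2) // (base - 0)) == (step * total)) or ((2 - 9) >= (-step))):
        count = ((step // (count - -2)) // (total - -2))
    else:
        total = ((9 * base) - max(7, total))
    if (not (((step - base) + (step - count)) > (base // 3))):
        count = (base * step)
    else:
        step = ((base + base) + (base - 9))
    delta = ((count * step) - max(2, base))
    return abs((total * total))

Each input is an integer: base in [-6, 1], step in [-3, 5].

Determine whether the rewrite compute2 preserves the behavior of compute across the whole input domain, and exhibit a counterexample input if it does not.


Reading the diff, among the changes: constant usage differs; and min/max/abs usage differs; and local variable names differ; and arithmetic usage differs; and statement counts differ; and boolean connective usage differs.
As a probe, take base=0, step=2: compute runs total=2, then count=0, then a zero divisor aborts: ERROR; compute2 runs total=2, then count=0, then a zero divisor aborts: ERROR; both end at ERROR.
Checked all 72 inputs in the declared domain: the outputs agree on every one.
verdict: equivalent


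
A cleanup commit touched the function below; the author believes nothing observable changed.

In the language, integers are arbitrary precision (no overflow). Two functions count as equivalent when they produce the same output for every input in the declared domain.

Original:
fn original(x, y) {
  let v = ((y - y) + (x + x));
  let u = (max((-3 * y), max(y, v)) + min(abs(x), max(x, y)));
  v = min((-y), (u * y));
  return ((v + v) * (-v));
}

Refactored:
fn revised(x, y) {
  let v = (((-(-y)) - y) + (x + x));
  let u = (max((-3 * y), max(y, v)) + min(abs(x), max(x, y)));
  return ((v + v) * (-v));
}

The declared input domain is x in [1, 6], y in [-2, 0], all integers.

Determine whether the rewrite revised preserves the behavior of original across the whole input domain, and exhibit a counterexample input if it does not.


These are not equivalent — on x=1, y=-2 the outputs split (-392 vs -8).
original: v=2, then u=7, then v=-14, then returns -392
revised: v=2, then u=7, then returns -8
verdict: not equivalent; witness: x=1, y=-2


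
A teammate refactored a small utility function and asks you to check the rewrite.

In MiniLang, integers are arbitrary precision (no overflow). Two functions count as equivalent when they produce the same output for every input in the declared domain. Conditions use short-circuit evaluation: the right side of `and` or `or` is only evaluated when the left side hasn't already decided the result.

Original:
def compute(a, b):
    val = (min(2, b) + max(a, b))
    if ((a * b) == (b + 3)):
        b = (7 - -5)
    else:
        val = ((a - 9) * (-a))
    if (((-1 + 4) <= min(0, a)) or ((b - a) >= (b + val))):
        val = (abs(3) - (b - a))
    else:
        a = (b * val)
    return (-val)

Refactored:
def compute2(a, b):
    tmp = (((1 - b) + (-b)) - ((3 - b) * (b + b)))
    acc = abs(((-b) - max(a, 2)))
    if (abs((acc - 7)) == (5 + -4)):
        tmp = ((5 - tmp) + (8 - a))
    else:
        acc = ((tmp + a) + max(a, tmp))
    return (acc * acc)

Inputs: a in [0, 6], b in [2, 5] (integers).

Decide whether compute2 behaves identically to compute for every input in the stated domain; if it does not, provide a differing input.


Try a=0, b=2.
compute: val=4, then ((a * b) == (b + 3)) is false, then val=0, then (((-1 + 4) <= min(0, a)) or ((b - a) >= (b + val))) is true, then val=1, then returns -1
compute2: tmp=-7, then acc=4, then (abs((acc - 7)) == (5 + -4)) is false, then acc=-7, then returns 49
-1 != 49, so the rewrite changes behavior.
verdict: not equivalent; witness: a=0, b=2


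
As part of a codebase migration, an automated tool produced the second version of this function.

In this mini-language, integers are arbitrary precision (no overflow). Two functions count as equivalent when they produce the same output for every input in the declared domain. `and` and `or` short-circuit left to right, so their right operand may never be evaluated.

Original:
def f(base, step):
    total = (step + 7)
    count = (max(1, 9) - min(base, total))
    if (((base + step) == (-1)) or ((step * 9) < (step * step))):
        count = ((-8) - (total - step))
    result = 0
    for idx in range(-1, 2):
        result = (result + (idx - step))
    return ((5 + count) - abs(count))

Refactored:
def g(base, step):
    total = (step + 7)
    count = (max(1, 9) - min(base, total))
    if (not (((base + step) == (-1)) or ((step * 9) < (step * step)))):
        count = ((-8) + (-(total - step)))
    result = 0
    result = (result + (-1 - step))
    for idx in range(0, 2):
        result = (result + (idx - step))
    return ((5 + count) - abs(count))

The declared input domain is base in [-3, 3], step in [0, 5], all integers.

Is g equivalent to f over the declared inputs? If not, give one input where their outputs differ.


Not equivalent: base=-3, step=0 separates them (5 vs -25).
f: total=7, then count=12, then (((base + step) == (-1)) or ((step * 9) < (step * step))) is false, then result=0, then (idx=-1), then result=-1, then (idx=0), then result=-1, then (idx=1), then result=0, then returns 5
g: total=7, then count=12, then (not (((base + step) == (-1)) or ((step * 9) < (step * step)))) is true, then count=-15, then result=0, then result=-1, then (idx=0), then result=-1, then (idx=1), then result=0, then returns -25
verdict: not equivalent; witness: base=-3, step=0


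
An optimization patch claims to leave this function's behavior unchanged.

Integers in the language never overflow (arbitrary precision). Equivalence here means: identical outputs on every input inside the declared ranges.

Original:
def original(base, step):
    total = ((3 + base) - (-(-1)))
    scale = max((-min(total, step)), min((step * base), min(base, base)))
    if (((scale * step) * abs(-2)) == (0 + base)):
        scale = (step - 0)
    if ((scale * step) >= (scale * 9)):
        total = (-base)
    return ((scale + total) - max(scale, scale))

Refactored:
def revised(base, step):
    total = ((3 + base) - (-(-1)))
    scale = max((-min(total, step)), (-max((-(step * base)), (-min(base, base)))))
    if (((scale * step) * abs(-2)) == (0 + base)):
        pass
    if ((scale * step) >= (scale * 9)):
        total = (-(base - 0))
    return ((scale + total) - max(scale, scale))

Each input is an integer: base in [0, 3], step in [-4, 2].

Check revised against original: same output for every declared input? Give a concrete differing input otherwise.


At base=0, step=1: original gives 2, revised gives 0.
verdict: not equivalent; witness: base=0, step=1


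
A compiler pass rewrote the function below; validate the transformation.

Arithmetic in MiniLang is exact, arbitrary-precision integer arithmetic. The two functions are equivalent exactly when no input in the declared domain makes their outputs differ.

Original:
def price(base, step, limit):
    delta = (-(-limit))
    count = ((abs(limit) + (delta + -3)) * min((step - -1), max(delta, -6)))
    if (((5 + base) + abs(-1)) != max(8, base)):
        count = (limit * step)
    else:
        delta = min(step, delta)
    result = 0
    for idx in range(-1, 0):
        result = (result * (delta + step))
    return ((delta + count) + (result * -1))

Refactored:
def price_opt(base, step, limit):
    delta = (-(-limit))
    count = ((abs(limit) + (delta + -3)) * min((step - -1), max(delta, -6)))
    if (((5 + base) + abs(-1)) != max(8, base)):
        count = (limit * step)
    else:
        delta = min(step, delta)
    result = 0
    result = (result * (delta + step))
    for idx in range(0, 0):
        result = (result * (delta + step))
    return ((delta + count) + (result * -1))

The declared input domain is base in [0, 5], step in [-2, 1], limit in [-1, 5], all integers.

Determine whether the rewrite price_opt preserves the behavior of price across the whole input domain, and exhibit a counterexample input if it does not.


Side by side, the visible changes include: arithmetic usage differs, and statement counts differ, and loop structure differs.
One worked example (base=4, step=1, limit=0) — price: delta becomes 0; next count becomes 0; next (((5 + base) + abs(-1)) != max(8, base)) evaluates to true; next count becomes 0; next result becomes 0; next at idx=-1:; next result becomes 0; next final value 0; price_opt: delta becomes 0; next count becomes 0; next (((5 + base) + abs(-1)) != max(8, base)) evaluates to true; next count becomes 0; next result becomes 0; next result becomes 0; next idx never enters its loop body; next final value 0; agreement on 0.
An exhaustive pass over the 168 declared inputs shows identical outputs.
verdict: equivalent
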